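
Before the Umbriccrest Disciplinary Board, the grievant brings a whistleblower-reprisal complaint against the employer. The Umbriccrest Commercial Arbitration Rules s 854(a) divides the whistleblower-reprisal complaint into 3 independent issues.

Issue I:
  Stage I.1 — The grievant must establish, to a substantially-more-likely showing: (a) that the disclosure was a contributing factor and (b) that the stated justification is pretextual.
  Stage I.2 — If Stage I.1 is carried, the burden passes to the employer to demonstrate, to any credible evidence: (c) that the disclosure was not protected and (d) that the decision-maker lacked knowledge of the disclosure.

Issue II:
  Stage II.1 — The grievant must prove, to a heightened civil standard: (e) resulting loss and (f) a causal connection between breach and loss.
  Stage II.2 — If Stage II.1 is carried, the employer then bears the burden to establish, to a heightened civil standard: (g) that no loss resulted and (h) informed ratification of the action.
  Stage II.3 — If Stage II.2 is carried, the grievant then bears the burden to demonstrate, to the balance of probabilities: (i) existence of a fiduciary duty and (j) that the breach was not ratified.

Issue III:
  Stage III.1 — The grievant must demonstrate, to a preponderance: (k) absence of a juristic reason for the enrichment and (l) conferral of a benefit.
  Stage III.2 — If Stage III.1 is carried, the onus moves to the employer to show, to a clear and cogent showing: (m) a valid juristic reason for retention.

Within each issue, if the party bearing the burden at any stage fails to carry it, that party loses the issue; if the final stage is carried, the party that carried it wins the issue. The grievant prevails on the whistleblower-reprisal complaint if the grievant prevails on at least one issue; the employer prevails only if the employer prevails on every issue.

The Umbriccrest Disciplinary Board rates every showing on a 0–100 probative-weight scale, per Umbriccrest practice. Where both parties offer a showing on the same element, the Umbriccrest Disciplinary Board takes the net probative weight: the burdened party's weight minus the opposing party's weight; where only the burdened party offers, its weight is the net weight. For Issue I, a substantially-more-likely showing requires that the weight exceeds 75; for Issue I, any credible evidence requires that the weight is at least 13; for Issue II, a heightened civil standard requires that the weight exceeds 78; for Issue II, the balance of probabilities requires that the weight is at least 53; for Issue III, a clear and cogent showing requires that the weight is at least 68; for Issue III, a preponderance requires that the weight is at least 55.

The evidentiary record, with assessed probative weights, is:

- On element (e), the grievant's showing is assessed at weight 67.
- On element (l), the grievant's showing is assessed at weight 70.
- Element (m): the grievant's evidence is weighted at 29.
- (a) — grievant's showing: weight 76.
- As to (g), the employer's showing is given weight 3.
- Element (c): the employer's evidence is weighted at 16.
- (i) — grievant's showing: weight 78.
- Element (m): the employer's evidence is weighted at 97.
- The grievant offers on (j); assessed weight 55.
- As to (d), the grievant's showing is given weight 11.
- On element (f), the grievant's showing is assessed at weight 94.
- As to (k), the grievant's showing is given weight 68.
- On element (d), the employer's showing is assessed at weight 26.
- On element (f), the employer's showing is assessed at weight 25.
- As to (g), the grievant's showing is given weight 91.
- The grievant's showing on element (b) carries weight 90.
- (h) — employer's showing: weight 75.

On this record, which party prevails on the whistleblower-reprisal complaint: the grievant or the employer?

— Issue I —
At Stage I.1 the grievant must meet a substantially-more-likely showing (weight exceeds 75): on (a) the weight is 76, > 75, so (a) meets the standard; on (b) the weight is 90, > 75, so (b) meets the standard.
  Stage I.1 carried; the burden shifts to the employer.
At Stage I.2 the employer must meet any credible evidence (weight is at least 13): on (c) the weight is 16, ≥ 13, so (c) meets the standard; on (d) the weight is 26 less the opposing 11 gives net 15, which does reach 13, so (d) meets the standard.
  All elements met at the final stage.
Every stage carried; the employer prevails on this issue.
— Issue II —
Stage II.1 (grievant, a heightened civil standard, weight exceeds 78): (e) 67 ≤ 78 — fails; (f) net 94−25=69 ≤ 78 — fails.
  Not every element is met, so the grievant fails to carry Stage II.1.
So the employer prevails on this issue.
— Issue III —
Stage III.1 — burden on grievant; standard: a preponderance (weight is at least 55).
    (k): 68 ≥ 55 [met]
    (l): 70 ≥ 55 [met]
  Stage III.1 is satisfied; the onus moves to the employer.
Stage III.2 — burden on employer; standard: a clear and cogent showing (weight is at least 68).
    (m): 97 − 29 = 68 ≥ 68 [met]
  All elements met at the final stage.
Every stage carried; the employer prevails on this issue.
Per-issue: Issue I → employer; Issue II → employer; Issue III → employer. The grievant must prevail on at least one issue; overall, the employer prevails.

employer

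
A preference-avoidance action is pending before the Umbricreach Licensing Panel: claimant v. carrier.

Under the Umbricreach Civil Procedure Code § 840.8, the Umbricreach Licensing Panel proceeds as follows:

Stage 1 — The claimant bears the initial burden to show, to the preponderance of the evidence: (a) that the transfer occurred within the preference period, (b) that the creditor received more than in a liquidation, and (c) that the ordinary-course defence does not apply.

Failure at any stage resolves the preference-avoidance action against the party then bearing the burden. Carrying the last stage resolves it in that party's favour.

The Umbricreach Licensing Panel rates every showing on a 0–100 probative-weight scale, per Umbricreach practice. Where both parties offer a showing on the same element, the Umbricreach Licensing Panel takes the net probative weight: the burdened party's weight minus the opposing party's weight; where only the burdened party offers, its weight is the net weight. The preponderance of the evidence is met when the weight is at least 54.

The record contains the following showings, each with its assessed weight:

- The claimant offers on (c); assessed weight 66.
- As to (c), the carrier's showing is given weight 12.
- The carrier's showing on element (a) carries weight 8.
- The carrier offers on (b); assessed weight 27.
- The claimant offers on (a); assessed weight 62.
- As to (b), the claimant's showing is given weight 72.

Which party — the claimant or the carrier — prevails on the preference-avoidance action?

At Stage 1 the claimant must meet the preponderance of the evidence (weight is at least 54): on (a) the weight is 62 less the opposing 8 gives net 54, which does reach 54, so (a) meets the standard; on (b) the weight is 72 less the opposing 27 gives net 45, < 54, so (b) does not meet the standard; on (c) the weight is 66 less the opposing 12 gives net 54, ≥ 54, so (c) meets the standard.
  Stage 1 not carried; the claimant fails its burden.
The carrier prevails.

carrier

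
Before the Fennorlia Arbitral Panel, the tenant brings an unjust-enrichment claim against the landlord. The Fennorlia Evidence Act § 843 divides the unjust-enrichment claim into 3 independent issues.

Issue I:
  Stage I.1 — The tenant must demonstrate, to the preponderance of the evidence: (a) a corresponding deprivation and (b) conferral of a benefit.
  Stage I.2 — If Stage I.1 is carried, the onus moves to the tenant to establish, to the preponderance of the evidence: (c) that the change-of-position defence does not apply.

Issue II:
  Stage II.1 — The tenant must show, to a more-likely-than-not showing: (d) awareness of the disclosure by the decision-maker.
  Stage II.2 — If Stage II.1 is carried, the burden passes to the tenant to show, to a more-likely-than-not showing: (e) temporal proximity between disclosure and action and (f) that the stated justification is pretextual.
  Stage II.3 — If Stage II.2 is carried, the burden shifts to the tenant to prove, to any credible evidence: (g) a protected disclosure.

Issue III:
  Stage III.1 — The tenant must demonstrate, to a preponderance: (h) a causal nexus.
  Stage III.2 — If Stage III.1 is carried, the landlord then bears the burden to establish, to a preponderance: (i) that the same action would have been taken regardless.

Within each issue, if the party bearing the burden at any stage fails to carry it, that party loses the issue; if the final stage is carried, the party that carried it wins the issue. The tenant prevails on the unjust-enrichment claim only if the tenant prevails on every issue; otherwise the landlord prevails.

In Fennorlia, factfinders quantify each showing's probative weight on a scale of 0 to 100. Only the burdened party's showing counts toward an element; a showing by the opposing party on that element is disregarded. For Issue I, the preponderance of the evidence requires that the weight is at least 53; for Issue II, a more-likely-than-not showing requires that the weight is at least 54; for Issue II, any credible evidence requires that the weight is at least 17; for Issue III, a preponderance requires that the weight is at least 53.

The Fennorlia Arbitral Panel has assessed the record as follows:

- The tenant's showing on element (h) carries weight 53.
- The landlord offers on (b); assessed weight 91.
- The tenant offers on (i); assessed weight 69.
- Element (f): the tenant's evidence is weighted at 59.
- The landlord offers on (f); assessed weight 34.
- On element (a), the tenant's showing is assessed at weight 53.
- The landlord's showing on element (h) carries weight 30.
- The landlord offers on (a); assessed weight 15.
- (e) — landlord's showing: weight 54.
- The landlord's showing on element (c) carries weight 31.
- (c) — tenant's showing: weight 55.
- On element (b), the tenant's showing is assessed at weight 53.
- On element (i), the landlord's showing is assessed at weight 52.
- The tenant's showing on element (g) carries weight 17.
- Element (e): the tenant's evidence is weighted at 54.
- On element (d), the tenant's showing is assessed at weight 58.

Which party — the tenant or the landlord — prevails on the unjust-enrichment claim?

tenant

— Issue I —
Stage I.1 — burden on tenant; standard: the preponderance of the evidence (weight is at least 53).
    (a): 53 (landlord's 15 disregarded) ≥ 53 [met]
    (b): 53 (landlord's 91 disregarded) ≥ 53 [met]
  Stage I.1 carried; the burden remains with the tenant.
Stage I.2 — burden on tenant; standard: the preponderance of the evidence (weight is at least 53).
    (c): 55 (landlord's 31 disregarded) ≥ 53 [met]
  Stage I.2 carried; the final stage is satisfied.
All stages carried — the tenant prevails on this issue.
— Issue II —
At Stage II.1 the tenant must meet a more-likely-than-not showing (weight is at least 54): on (d) the weight is 58, ≥ 54, so (d) meets the standard.
  Stage II.1 is satisfied; the tenant continues to bear the burden.
At Stage II.2 the tenant must meet a more-likely-than-not showing (weight is at least 54): on (e) the weight is 54 (the landlord's 54 is given no effect), which does reach 54, so (e) meets the standard; on (f) the weight is 59 (the landlord's 34 is given no effect), which does reach 54, so (f) meets the standard.
  All elements met. The tenant retains the burden for Stage II.3.
At Stage II.3 the tenant must meet any credible evidence (weight is at least 17): on (g) the weight is 17, ≥ 17, so (g) meets the standard.
  Stage II.3 carried; the final stage is satisfied.
Every stage carried; the tenant prevails on this issue.
— Issue III —
At Stage III.1 the tenant must meet a preponderance (weight is at least 53): on (h) the weight is 53 (the landlord's 30 is given no effect), which does reach 53, so (h) meets the standard.
  The tenant carries Stage III.1; the landlord now bears the burden.
At Stage III.2 the landlord must meet a preponderance (weight is at least 53): on (i) the weight is 52 (the tenant's 69 is given no effect), which does not reach 53, so (i) does not meet the standard.
  The landlord does not carry Stage III.2.
The analysis ends at Stage III.2; the tenant prevails on this issue.
Per-issue: Issue I → tenant; Issue II → tenant; Issue III → tenant. The tenant must prevail on every issue; overall, the tenant prevails.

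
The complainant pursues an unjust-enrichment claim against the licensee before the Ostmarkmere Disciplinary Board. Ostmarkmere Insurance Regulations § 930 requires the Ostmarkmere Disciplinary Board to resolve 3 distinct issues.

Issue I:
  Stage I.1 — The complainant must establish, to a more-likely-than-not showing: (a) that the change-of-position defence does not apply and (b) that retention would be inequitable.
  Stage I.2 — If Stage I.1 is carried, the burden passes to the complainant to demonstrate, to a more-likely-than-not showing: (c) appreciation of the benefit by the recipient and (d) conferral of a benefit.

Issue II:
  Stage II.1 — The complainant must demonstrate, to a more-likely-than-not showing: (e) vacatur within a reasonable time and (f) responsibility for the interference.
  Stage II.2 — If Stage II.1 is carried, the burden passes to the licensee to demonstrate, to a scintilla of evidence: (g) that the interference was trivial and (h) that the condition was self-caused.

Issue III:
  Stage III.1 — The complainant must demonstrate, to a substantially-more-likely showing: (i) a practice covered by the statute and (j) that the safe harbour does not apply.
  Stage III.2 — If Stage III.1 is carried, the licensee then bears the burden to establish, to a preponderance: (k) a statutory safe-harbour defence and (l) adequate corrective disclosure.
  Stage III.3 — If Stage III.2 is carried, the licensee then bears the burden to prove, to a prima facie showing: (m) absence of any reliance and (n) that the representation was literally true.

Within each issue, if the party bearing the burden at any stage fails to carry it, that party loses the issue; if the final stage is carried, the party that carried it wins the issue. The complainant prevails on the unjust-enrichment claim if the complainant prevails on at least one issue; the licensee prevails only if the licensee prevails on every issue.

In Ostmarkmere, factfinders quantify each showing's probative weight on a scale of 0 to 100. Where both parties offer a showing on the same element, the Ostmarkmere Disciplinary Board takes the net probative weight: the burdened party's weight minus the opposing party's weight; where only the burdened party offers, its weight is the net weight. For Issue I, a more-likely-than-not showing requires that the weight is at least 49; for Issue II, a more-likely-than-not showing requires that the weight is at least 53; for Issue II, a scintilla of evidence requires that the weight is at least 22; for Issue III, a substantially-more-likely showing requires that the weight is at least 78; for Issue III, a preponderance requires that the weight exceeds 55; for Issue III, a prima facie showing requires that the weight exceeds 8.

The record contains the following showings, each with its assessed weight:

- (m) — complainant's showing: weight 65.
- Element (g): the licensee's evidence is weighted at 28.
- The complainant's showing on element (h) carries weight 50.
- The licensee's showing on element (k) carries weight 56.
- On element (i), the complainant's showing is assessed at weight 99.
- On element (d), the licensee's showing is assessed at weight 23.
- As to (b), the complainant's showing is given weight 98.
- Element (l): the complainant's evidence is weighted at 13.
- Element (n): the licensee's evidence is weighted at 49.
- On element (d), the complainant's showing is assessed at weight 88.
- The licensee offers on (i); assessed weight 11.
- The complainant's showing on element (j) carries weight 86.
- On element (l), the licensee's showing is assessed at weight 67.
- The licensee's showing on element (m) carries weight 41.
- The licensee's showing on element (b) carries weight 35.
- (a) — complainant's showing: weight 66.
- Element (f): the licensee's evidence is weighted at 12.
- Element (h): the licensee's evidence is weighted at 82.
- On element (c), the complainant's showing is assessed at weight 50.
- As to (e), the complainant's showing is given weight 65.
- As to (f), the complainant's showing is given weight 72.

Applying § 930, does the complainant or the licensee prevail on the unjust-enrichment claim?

— Issue I —
At Stage I.1 the complainant must meet a more-likely-than-not showing (weight is at least 49): on (a) the weight is 66, ≥ 49, so (a) meets the standard; on (b) the weight is 98 less the opposing 35 gives net 63, which does reach 49, so (b) meets the standard.
  All elements met. The complainant retains the burden for Stage I.2.
At Stage I.2 the complainant must meet a more-likely-than-not showing (weight is at least 49): on (c) the weight is 50, which does reach 49, so (c) meets the standard; on (d) the weight is 88 less the opposing 23 gives net 65, which does reach 49, so (d) meets the standard.
  All elements met at the final stage.
With every stage satisfied, the complainant prevails on this issue.
— Issue II —
Stage II.1 (complainant, a more-likely-than-not showing, weight is at least 53): (e) 65 ≥ 53 — meets; (f) net 72−12=60 ≥ 53 — meets.
  Stage II.1 is satisfied; the onus moves to the licensee.
Stage II.2 (licensee, a scintilla of evidence, weight is at least 22): (g) 28 ≥ 22 — meets; (h) net 82−50=32 ≥ 22 — meets.
  Stage II.2 carried; the final stage is satisfied.
Every stage carried; the licensee prevails on this issue.
— Issue III —
Stage III.1 — burden on complainant; standard: a substantially-more-likely showing (weight is at least 78).
    (i): 99 − 11 = 88 ≥ 78 [met]
    (j): 86 ≥ 78 [met]
  The complainant carries Stage III.1; the licensee now bears the burden.
Stage III.2 — burden on licensee; standard: a preponderance (weight exceeds 55).
    (k): 56 > 55 [met]
    (l): 67 − 13 = 54 ≤ 55 [not met]
  The licensee does not carry Stage III.2.
The analysis ends at Stage III.2; the complainant prevails on this issue.
Per-issue: Issue I → complainant; Issue II → licensee; Issue III → complainant. The complainant must prevail on at least one issue; overall, the complainant prevails.

complainant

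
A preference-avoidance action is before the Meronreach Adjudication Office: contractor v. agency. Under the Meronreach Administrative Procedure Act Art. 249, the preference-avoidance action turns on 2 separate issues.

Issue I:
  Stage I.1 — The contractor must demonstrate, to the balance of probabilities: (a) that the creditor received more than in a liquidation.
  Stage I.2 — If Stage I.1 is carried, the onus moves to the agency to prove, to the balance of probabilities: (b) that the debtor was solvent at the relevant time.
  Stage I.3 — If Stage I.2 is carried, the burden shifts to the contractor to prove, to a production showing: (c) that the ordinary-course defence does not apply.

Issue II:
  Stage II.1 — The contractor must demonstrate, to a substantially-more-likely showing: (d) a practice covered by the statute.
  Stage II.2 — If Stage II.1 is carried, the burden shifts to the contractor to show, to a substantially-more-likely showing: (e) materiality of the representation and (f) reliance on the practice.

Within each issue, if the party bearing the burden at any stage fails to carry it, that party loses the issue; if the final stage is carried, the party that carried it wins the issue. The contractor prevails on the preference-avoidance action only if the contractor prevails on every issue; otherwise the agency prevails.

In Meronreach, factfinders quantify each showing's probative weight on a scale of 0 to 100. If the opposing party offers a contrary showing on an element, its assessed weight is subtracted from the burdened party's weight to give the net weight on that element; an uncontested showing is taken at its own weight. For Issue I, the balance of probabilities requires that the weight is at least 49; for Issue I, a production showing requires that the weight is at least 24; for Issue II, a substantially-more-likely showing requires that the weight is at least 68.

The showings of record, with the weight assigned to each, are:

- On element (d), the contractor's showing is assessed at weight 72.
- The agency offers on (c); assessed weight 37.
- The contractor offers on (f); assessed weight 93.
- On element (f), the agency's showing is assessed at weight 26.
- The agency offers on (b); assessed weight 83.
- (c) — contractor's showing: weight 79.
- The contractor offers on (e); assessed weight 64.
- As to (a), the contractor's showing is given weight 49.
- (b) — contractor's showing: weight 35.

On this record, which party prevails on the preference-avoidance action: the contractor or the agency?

agency

— Issue I —
Stage I.1 — burden on contractor; standard: the balance of probabilities (weight is at least 49).
    (a): 49 ≥ 49 [met]
  Stage I.1 is satisfied; the onus moves to the agency.
Stage I.2 — burden on agency; standard: the balance of probabilities (weight is at least 49).
    (b): 83 − 35 = 48 < 49 [not met]
  The agency does not carry Stage I.2.
The contractor prevails on this issue.
— Issue II —
Stage II.1 — burden on contractor; standard: a substantially-more-likely showing (weight is at least 68).
    (d): 72 ≥ 68 [met]
  Stage II.1 carried; the burden remains with the contractor.
Stage II.2 — burden on contractor; standard: a substantially-more-likely showing (weight is at least 68).
    (e): 64 < 68 [not met]
    (f): 93 − 26 = 67 < 68 [not met]
  Stage II.2 not carried; the contractor fails its burden.
The agency prevails on this issue.
Per-issue: Issue I → contractor; Issue II → agency. The contractor must prevail on every issue; overall, the agency prevails.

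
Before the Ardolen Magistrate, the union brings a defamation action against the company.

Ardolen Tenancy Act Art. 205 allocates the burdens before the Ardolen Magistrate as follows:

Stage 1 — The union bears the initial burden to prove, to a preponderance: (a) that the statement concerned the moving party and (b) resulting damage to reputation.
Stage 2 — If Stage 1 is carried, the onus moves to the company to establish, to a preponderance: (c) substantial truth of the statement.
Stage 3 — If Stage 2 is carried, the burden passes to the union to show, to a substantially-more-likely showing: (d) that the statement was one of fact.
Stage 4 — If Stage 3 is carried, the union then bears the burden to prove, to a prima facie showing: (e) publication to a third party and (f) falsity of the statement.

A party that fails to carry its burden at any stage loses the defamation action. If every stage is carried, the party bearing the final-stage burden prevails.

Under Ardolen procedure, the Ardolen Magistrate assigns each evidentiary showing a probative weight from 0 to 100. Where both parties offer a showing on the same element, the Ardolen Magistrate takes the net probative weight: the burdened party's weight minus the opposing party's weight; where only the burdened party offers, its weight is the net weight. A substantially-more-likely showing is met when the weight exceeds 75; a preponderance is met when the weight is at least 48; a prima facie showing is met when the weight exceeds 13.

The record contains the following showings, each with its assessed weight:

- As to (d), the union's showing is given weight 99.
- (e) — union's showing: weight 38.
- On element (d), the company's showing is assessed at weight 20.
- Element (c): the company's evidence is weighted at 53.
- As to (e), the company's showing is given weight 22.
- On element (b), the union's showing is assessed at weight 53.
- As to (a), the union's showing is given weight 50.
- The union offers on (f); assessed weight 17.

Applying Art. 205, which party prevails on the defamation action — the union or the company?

union

At Stage 1 the union must meet a preponderance (weight is at least 48): on (a) the weight is 50, which does reach 48, so (a) meets the standard; on (b) the weight is 53, ≥ 48, so (b) meets the standard.
  Stage 1 carried; the burden shifts to the company.
At Stage 2 the company must meet a preponderance (weight is at least 48): on (c) the weight is 53, ≥ 48, so (c) meets the standard.
  Stage 2 is satisfied; the onus moves to the union.
At Stage 3 the union must meet a substantially-more-likely showing (weight exceeds 75): on (d) the weight is 99 less the opposing 20 gives net 79, > 75, so (d) meets the standard.
  Stage 3 carried; the burden remains with the union.
At Stage 4 the union must meet a prima facie showing (weight exceeds 13): on (e) the weight is 38 less the opposing 22 gives net 16, > 13, so (e) meets the standard; on (f) the weight is 17, > 13, so (f) meets the standard.
  All elements met at the final stage.
All stages carried — the union prevails.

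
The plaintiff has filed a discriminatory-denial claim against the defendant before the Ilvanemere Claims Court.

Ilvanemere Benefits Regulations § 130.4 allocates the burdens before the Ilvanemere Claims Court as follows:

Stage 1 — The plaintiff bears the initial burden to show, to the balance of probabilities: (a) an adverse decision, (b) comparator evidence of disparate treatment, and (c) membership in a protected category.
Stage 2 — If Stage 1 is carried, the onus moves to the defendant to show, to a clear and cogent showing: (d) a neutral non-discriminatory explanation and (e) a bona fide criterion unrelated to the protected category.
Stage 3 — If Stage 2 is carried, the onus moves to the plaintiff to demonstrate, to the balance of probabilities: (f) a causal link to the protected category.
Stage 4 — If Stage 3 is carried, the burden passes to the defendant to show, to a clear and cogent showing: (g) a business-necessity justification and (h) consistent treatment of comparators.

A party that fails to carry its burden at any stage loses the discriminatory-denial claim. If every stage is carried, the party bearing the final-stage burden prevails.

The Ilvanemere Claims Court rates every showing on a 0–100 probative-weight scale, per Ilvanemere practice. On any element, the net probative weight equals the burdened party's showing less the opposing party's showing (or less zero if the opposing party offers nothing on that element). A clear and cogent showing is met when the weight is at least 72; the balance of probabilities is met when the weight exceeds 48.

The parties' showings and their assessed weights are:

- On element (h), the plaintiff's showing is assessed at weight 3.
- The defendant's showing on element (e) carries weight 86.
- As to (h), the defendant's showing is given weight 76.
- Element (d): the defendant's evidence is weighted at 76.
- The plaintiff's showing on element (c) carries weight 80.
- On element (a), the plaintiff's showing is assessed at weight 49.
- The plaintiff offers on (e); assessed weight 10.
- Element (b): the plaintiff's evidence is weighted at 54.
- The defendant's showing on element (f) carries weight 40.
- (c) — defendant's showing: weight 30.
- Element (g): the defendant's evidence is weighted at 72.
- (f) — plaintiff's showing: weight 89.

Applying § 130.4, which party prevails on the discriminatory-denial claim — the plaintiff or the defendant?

Stage 1 — burden on plaintiff; standard: the balance of probabilities (weight exceeds 48).
    (a): 49 > 48 [met]
    (b): 54 > 48 [met]
    (c): 80 − 30 = 50 > 48 [met]
  The plaintiff carries Stage 1; the defendant now bears the burden.
Stage 2 — burden on defendant; standard: a clear and cogent showing (weight is at least 72).
    (d): 76 ≥ 72 [met]
    (e): 86 − 10 = 76 ≥ 72 [met]
  All elements met. The burden passes to the plaintiff.
Stage 3 — burden on plaintiff; standard: the balance of probabilities (weight exceeds 48).
    (f): 89 − 40 = 49 > 48 [met]
  Stage 3 is satisfied; the onus moves to the defendant.
Stage 4 — burden on defendant; standard: a clear and cogent showing (weight is at least 72).
    (g): 72 ≥ 72 [met]
    (h): 76 − 3 = 73 ≥ 72 [met]
  Stage 4 carried; the final stage is satisfied.
With every stage satisfied, the defendant prevails.

defendant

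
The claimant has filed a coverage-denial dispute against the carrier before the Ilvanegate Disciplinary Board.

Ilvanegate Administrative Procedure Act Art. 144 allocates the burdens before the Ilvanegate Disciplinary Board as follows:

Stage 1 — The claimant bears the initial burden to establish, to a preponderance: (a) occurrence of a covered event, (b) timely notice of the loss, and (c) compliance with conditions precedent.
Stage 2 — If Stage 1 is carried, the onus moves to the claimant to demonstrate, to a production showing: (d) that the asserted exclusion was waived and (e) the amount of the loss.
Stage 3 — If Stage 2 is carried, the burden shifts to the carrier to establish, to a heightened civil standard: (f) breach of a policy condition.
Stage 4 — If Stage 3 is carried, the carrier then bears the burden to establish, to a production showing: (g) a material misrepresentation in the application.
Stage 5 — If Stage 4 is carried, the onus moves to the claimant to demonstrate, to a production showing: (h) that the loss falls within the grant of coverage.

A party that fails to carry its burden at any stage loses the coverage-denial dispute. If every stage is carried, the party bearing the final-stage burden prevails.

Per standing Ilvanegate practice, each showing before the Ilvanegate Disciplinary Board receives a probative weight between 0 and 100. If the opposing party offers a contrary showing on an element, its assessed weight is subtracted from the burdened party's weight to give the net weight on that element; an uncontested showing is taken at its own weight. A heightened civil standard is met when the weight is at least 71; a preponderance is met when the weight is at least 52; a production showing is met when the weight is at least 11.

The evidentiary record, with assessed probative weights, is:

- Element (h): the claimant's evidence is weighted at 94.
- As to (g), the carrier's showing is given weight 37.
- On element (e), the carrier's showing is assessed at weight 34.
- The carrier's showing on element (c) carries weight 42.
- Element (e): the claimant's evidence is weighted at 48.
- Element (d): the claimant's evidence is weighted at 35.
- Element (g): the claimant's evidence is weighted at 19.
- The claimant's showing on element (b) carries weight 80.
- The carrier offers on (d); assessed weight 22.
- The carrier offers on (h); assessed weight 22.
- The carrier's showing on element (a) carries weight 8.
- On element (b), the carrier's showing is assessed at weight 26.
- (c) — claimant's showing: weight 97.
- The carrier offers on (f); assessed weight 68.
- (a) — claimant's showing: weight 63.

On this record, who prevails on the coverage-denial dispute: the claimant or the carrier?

claimant

At Stage 1 the claimant must meet a preponderance (weight is at least 52): on (a) the weight is 63 less the opposing 8 gives net 55, which does reach 52, so (a) meets the standard; on (b) the weight is 80 less the opposing 26 gives net 54, ≥ 52, so (b) meets the standard; on (c) the weight is 97 less the opposing 42 gives net 55, which does reach 52, so (c) meets the standard.
  Stage 1 carried; the burden remains with the claimant.
At Stage 2 the claimant must meet a production showing (weight is at least 11): on (d) the weight is 35 less the opposing 22 gives net 13, which does reach 11, so (d) meets the standard; on (e) the weight is 48 less the opposing 34 gives net 14, which does reach 11, so (e) meets the standard.
  The claimant carries Stage 2; the carrier now bears the burden.
At Stage 3 the carrier must meet a heightened civil standard (weight is at least 71): on (f) the weight is 68, < 71, so (f) does not meet the standard.
  Stage 3 not carried; the carrier fails its burden.
So the claimant prevails.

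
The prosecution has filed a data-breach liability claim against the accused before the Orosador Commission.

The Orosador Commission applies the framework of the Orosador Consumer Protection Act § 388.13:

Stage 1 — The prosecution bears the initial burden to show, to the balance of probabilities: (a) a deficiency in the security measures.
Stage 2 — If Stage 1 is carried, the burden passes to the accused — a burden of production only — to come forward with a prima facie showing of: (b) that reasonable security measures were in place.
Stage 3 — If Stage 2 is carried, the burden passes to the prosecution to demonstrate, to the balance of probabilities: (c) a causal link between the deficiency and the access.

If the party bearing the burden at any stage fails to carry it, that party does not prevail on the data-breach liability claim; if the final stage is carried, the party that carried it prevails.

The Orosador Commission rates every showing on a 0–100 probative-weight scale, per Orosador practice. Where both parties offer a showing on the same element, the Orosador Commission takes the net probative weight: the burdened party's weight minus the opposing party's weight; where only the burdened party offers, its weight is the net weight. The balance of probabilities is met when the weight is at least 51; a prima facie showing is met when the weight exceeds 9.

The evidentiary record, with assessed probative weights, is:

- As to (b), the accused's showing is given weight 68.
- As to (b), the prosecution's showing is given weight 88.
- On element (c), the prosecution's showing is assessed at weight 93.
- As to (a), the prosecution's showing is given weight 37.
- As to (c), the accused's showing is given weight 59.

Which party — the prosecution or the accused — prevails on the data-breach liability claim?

accused

Stage 1 — burden on prosecution; standard: the balance of probabilities (weight is at least 51).
    (a): 37 < 51 [not met]
  Stage 1 not carried; the prosecution fails its burden.
The analysis ends at Stage 1; the accused prevails.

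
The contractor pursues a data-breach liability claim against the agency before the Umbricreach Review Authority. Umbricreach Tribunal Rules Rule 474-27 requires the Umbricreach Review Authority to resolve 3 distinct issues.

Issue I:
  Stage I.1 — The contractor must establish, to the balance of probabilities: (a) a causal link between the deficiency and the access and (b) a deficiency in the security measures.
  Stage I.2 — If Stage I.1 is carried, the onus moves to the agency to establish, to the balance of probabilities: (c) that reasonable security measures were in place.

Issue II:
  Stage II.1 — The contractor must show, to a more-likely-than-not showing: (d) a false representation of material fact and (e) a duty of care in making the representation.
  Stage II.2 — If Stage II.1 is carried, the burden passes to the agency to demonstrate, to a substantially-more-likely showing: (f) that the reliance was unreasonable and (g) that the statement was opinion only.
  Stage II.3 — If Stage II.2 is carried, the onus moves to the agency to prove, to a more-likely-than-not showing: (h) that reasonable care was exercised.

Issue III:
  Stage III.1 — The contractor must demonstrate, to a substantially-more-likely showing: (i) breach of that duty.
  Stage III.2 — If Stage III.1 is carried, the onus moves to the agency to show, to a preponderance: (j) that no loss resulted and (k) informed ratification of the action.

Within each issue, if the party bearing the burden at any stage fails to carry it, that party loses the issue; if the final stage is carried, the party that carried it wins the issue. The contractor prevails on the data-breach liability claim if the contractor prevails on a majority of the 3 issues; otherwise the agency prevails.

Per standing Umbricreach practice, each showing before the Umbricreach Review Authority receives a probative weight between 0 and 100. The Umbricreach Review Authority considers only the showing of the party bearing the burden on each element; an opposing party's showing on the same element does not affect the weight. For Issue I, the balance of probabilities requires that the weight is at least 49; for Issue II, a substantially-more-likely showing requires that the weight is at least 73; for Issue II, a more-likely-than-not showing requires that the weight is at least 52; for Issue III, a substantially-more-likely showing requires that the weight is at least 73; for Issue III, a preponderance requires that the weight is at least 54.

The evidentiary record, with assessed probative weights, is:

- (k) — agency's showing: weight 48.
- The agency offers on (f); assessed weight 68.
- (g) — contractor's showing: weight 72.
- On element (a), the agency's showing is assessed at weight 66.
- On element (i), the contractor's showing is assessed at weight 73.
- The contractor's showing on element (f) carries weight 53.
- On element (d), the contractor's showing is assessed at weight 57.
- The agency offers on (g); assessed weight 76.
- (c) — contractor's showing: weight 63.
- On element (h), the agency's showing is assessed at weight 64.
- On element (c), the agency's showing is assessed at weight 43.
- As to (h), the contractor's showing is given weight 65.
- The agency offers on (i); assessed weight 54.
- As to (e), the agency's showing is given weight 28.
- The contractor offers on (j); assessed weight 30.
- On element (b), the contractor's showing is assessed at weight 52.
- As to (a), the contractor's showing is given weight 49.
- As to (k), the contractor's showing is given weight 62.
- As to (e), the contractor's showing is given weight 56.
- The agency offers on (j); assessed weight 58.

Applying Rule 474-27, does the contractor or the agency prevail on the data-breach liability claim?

contractor

— Issue I —
At Stage I.1 the contractor must meet the balance of probabilities (weight is at least 49): on (a) the weight is 49 (the agency's 66 is given no effect), ≥ 49, so (a) meets the standard; on (b) the weight is 52, which does reach 49, so (b) meets the standard.
  Stage I.1 is satisfied; the onus moves to the agency.
At Stage I.2 the agency must meet the balance of probabilities (weight is at least 49): on (c) the weight is 43 (the contractor's 63 is given no effect), which does not reach 49, so (c) does not meet the standard.
  Not every element is met, so the agency fails to carry Stage I.2.
So the contractor prevails on this issue.
— Issue II —
Stage II.1 (contractor, a more-likely-than-not showing, weight is at least 52): (d) 57 ≥ 52 — meets; (e) 56 (agency's 28 disregarded) ≥ 52 — meets.
  All elements met. The burden passes to the agency.
Stage II.2 (agency, a substantially-more-likely showing, weight is at least 73): (f) 68 (contractor's 53 disregarded) < 73 — fails; (g) 76 (contractor's 72 disregarded) ≥ 73 — meets.
  Stage II.2 not carried; the agency fails its burden.
The contractor prevails on this issue.
— Issue III —
At Stage III.1 the contractor must meet a substantially-more-likely showing (weight is at least 73): on (i) the weight is 73 (the agency's 54 is given no effect), which does reach 73, so (i) meets the standard.
  Stage III.1 is satisfied; the onus moves to the agency.
At Stage III.2 the agency must meet a preponderance (weight is at least 54): on (j) the weight is 58 (the contractor's 30 is given no effect), ≥ 54, so (j) meets the standard; on (k) the weight is 48 (the contractor's 62 is given no effect), which does not reach 54, so (k) does not meet the standard.
  Not every element is met, so the agency fails to carry Stage III.2.
The contractor prevails on this issue.
Per-issue: Issue I → contractor; Issue II → contractor; Issue III → contractor. The contractor must prevail on a majority of issues; overall, the contractor prevails.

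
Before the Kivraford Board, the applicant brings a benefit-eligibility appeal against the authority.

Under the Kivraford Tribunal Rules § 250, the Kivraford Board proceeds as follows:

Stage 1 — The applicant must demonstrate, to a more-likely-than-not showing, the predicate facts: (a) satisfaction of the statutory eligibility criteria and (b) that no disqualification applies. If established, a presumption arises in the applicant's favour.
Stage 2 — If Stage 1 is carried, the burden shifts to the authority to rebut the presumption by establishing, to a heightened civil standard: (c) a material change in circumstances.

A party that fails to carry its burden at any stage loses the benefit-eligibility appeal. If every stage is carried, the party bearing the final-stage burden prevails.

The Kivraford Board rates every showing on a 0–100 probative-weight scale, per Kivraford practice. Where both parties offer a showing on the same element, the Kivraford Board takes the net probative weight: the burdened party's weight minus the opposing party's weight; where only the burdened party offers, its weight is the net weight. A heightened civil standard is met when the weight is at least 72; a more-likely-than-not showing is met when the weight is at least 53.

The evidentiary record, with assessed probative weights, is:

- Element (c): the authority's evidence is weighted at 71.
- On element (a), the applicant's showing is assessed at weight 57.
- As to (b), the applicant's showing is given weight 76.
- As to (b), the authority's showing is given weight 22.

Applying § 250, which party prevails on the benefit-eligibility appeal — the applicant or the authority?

applicant

At Stage 1 the applicant must meet a more-likely-than-not showing (weight is at least 53): on (a) the weight is 57, which does reach 53, so (a) meets the standard; on (b) the weight is 76 less the opposing 22 gives net 54, which does reach 53, so (b) meets the standard.
  Stage 1 carried; the burden shifts to the authority.
At Stage 2 the authority must meet a heightened civil standard (weight is at least 72): on (c) the weight is 71, < 72, so (c) does not meet the standard.
  Not every element is met, so the authority fails to carry Stage 2.
The applicant prevails.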